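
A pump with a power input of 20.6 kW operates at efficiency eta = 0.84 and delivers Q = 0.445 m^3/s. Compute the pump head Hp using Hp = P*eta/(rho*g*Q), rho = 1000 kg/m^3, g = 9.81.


Pump head formula: Hp = P * eta / (rho * g * Q).
Numerator: P * eta = 20.6 * 1000 * 0.84 = 17304.0 W.
Denominator: rho * g * Q = 1000 * 9.81 * 0.445 = 4365.45.
Hp = 17304.0 / 4365.45 = 3.96 m.

3.96


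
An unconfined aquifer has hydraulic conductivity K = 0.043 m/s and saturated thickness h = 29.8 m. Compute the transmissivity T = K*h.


Transmissivity is defined as T = K * h.
T = 0.043 * 29.8
  = 1.2814 m^2/s.

1.2814


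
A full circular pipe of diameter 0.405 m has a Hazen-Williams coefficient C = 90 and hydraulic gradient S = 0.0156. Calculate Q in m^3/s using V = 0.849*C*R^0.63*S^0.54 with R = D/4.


For a full circular pipe, R = D/4 = 0.405/4 = 0.1013 m.
V = 0.849 * 90 * 0.1013^0.63 * 0.0156^0.54
  = 0.849 * 90 * 0.236265 * 0.105752
  = 1.9091 m/s.
Pipe area A = pi*D^2/4 = pi*0.405^2/4 = 0.1288 m^2.
Q = A * V = 0.1288 * 1.9091 = 0.2459 m^3/s.

0.2459


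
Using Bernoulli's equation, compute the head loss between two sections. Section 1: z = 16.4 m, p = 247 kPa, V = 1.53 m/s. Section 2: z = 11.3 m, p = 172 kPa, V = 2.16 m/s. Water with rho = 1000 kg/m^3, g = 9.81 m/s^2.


Total head at each section: H = z + p/(rho*g) + V^2/(2g).
H1 = 16.4 + 247*1000/(1000*9.81) + 1.53^2/(2*9.81)
   = 16.4 + 25.178 + 0.1193
   = 41.698 m.
H2 = 11.3 + 172*1000/(1000*9.81) + 2.16^2/(2*9.81)
   = 11.3 + 17.533 + 0.2378
   = 29.071 m.
h_L = H1 - H2 = 41.698 - 29.071 = 12.627 m.

12.627


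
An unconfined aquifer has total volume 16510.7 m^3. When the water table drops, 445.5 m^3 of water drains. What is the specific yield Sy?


Specific yield Sy = Volume drained / Total volume.
Sy = 445.5 / 16510.7
   = 0.027.

0.027


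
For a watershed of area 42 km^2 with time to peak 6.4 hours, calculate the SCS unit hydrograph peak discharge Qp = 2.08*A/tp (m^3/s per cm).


SCS formula: Qp = 2.08 * A / tp.
Qp = 2.08 * 42 / 6.4
   = 87.36 / 6.4
   = 13.65 m^3/s per cm.

13.65


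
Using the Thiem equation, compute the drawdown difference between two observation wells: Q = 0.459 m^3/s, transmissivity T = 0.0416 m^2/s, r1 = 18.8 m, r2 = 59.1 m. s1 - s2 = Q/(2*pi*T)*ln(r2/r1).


Thiem equation: s1 - s2 = Q/(2*pi*T) * ln(r2/r1).
ln(r2/r1) = ln(59.1/18.8) = 1.1454.
Q/(2*pi*T) = 0.459 / (2*pi*0.0416) = 0.459 / 0.2614 = 1.7561.
s1 - s2 = 1.7561 * 1.1454 = 2.0113 m.

2.0113


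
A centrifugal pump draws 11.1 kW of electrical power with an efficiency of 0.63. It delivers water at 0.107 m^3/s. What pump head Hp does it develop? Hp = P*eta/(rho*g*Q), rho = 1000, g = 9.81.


Pump head formula: Hp = P * eta / (rho * g * Q).
Numerator: P * eta = 11.1 * 1000 * 0.63 = 6993.0 W.
Denominator: rho * g * Q = 1000 * 9.81 * 0.107 = 1049.67.
Hp = 6993.0 / 1049.67 = 6.66 m.

6.66


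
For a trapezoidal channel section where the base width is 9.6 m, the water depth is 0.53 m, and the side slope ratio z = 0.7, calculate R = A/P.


For a trapezoidal section with side slope z:
A = (b + z*y)*y = (9.6 + 0.7*0.53)*0.53 = 5.285 m^2.
P = b + 2*y*sqrt(1 + z^2) = 9.6 + 2*0.53*sqrt(1 + 0.7^2) = 10.894 m.
R = A/P = 5.285 / 10.894 = 0.4851 m.

0.4851


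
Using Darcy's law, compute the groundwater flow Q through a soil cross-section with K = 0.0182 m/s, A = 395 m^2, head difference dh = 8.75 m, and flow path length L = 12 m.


Darcy's law: Q = K * A * i, where i = dh/L.
Hydraulic gradient i = 8.75 / 12 = 0.729167.
Q = 0.0182 * 395 * 0.729167
  = 5.242 m^3/s.

5.242


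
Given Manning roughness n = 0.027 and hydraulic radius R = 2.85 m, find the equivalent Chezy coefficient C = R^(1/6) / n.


The Chezy coefficient relates to Manning's n through C = R^(1/6) / n.
R^(1/6) = 2.85^(1/6) = 1.190714.
C = 1.190714 / 0.027 = 44.1 m^(1/2)/s.

44.1


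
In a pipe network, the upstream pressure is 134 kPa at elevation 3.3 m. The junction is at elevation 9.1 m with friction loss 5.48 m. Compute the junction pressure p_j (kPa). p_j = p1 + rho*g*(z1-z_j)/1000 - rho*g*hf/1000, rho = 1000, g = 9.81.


Junction pressure: p_j = p1 + rho*g*(z1 - z_j)/1000 - rho*g*hf/1000.
Elevation term = 1000*9.81*(3.3 - 9.1)/1000 = -56.898 kPa.
Friction term = 1000*9.81*5.48/1000 = 53.759 kPa.
p_j = 134 + -56.898 - 53.759 = 23.34 kPa.

23.34


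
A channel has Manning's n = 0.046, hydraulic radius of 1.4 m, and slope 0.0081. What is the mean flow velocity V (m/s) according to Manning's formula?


Manning's equation gives V = (1/n) * R^(2/3) * S^(1/2).
First, compute R^(2/3) = 1.4^(2/3) = 1.2515.
Next, S^(1/2) = 0.0081^(1/2) = 0.09.
Then 1/n = 1/0.046 = 21.74.
V = 21.74 * 1.2515 * 0.09 = 2.4485 m/s.

2.4485


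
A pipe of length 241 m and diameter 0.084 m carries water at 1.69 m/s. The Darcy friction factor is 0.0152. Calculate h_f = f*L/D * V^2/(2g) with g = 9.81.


Darcy-Weisbach equation: h_f = f * (L/D) * V^2/(2g).
f * L/D = 0.0152 * 241/0.084 = 43.6095.
V^2/(2g) = 1.69^2 / (2*9.81) = 2.8561 / 19.62 = 0.1456 m.
h_f = 43.6095 * 0.1456 = 6.348 m.

6.348


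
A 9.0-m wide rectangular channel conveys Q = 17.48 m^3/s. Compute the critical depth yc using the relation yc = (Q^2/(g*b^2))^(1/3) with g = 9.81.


Using yc = (Q^2 / (g * b^2))^(1/3):
Q^2 = 17.48^2 = 305.55.
g * b^2 = 9.81 * 9.0^2 = 9.81 * 81.0 = 794.61.
Q^2 / (g*b^2) = 305.55 / 794.61 = 0.3845.
yc = 0.3845^(1/3) = 0.7272 m.

0.7272


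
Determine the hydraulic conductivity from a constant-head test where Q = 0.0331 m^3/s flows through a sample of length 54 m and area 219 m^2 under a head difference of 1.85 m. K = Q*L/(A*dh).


From K = Q*L / (A*dh):
Numerator: Q*L = 0.0331 * 54 = 1.7874.
Denominator: A*dh = 219 * 1.85 = 405.15.
K = 1.7874 / 405.15 = 0.004412 m/s.

0.004412


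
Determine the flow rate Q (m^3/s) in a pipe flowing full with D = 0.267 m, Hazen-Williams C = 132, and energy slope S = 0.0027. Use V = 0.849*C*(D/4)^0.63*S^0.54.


For a full circular pipe, R = D/4 = 0.267/4 = 0.0668 m.
V = 0.849 * 132 * 0.0668^0.63 * 0.0027^0.54
  = 0.849 * 132 * 0.181721 * 0.041014
  = 0.8353 m/s.
Pipe area A = pi*D^2/4 = pi*0.267^2/4 = 0.056 m^2.
Q = A * V = 0.056 * 0.8353 = 0.0468 m^3/s.

0.0468


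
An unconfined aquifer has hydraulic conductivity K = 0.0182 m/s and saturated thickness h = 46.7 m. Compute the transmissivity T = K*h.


Transmissivity is defined as T = K * h.
T = 0.0182 * 46.7
  = 0.8499 m^2/s.

0.8499


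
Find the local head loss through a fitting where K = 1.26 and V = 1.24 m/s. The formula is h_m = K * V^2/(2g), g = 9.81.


Minor loss formula: h_m = K * V^2/(2g).
V^2 = 1.24^2 = 1.5376.
V^2/(2g) = 1.5376 / 19.62 = 0.0784 m.
h_m = 1.26 * 0.0784 = 0.0987 m.

0.0987


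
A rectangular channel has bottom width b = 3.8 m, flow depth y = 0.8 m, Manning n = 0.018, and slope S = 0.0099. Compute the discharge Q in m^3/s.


For a rectangular channel, the cross-sectional area A = b * y = 3.8 * 0.8 = 3.04 m^2.
The wetted perimeter P = b + 2y = 3.8 + 2*0.8 = 5.4 m.
Hydraulic radius R = A/P = 3.04/5.4 = 0.563 m.
Velocity V = (1/n)*R^(2/3)*S^(1/2) = (1/0.018)*0.563^(2/3)*0.0099^(1/2) = 3.7688 m/s.
Discharge Q = A * V = 3.04 * 3.7688 = 11.457 m^3/s.

11.457


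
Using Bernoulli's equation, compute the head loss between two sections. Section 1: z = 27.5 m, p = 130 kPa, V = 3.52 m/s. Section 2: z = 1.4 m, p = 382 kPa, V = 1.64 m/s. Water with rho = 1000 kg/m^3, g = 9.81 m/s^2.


Total head at each section: H = z + p/(rho*g) + V^2/(2g).
H1 = 27.5 + 130*1000/(1000*9.81) + 3.52^2/(2*9.81)
   = 27.5 + 13.252 + 0.6315
   = 41.383 m.
H2 = 1.4 + 382*1000/(1000*9.81) + 1.64^2/(2*9.81)
   = 1.4 + 38.94 + 0.1371
   = 40.477 m.
h_L = H1 - H2 = 41.383 - 40.477 = 0.906 m.

0.906


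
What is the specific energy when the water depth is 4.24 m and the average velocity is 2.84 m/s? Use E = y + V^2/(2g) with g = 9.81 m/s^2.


Specific energy E = y + V^2/(2g).
Velocity head = V^2/(2g) = 2.84^2 / (2*9.81) = 8.0656 / 19.62 = 0.4111 m.
E = 4.24 + 0.4111 = 4.6511 m.

4.6511


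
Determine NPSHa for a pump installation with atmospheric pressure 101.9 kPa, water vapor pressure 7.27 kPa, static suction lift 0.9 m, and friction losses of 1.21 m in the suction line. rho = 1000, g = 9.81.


NPSHa = p_atm/(rho*g) - z_s - hf_s - p_vap/(rho*g).
p_atm/(rho*g) = 101.9*1000 / (1000*9.81) = 10.387 m.
p_vap/(rho*g) = 7.27*1000 / (1000*9.81) = 0.741 m.
NPSHa = 10.387 - 0.9 - 1.21 - 0.741
      = 7.54 m.

7.54


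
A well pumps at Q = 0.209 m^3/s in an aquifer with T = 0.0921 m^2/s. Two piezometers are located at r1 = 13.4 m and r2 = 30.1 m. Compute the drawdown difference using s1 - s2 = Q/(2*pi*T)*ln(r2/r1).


Thiem equation: s1 - s2 = Q/(2*pi*T) * ln(r2/r1).
ln(r2/r1) = ln(30.1/13.4) = 0.8093.
Q/(2*pi*T) = 0.209 / (2*pi*0.0921) = 0.209 / 0.5787 = 0.3612.
s1 - s2 = 0.3612 * 0.8093 = 0.2923 m.

0.2923


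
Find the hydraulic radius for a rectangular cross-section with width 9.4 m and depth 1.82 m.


For a rectangular section:
Flow area A = b * y = 9.4 * 1.82 = 17.11 m^2.
Wetted perimeter P = b + 2y = 9.4 + 2*1.82 = 13.04 m.
Hydraulic radius R = A/P = 17.11 / 13.04 = 1.312 m.

1.312


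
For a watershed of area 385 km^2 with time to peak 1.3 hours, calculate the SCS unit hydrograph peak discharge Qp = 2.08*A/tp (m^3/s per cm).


SCS formula: Qp = 2.08 * A / tp.
Qp = 2.08 * 385 / 1.3
   = 800.8 / 1.3
   = 616.0 m^3/s per cm.

616.0


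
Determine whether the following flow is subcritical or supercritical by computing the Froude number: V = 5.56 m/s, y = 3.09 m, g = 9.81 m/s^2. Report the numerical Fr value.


The Froude number is defined as Fr = V / sqrt(g*y).
g*y = 9.81 * 3.09 = 30.3129.
sqrt(g*y) = sqrt(30.3129) = 5.5057.
Fr = 5.56 / 5.5057 = 1.0099.
Since Fr > 1, the flow is supercritical.

1.0099


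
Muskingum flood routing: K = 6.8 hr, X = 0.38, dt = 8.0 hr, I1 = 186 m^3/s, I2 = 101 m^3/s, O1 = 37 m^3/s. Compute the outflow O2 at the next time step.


Muskingum coefficients:
denom = 2*K*(1-X) + dt = 2*6.8*(1-0.38) + 8.0 = 16.432.
C0 = (dt - 2*K*X)/denom = (8.0 - 2*6.8*0.38)/16.432 = 0.1723.
C1 = (dt + 2*K*X)/denom = (8.0 + 2*6.8*0.38)/16.432 = 0.8014.
C2 = (2*K*(1-X) - dt)/denom = 0.0263.
O2 = C0*I2 + C1*I1 + C2*O1
   = 0.1723*101 + 0.8014*186 + 0.0263*37
   = 167.43 m^3/s.

167.43


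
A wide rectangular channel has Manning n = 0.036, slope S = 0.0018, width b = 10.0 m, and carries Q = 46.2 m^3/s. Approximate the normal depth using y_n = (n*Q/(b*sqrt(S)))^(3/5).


We use the wide-channel approximation y_n = (n*Q/(b*sqrt(S)))^(3/5).
sqrt(S) = sqrt(0.0018) = 0.042426.
Numerator: n*Q = 0.036 * 46.2 = 1.6632.
Denominator: b*sqrt(S) = 10.0 * 0.042426 = 0.42426.
arg = 3.9202.
y_n = 3.9202^(3/5) = 2.2698 m.

2.2698


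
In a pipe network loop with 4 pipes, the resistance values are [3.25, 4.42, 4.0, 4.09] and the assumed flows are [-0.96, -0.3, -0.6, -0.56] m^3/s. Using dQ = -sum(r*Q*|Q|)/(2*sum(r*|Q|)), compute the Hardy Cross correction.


Numerator terms (r*Q*|Q|): 3.25*-0.96*|-0.96| = -2.9952; 4.42*-0.3*|-0.3| = -0.3978; 4.0*-0.6*|-0.6| = -1.44; 4.09*-0.56*|-0.56| = -1.2826.
Sum of numerator = -6.1156.
Denominator terms (r*|Q|): 3.25*|-0.96| = 3.12; 4.42*|-0.3| = 1.326; 4.0*|-0.6| = 2.4; 4.09*|-0.56| = 2.2904.
2 * sum of denominator = 2 * 9.1364 = 18.2728.
dQ = --6.1156 / 18.2728 = 0.3347 m^3/s.

0.3347


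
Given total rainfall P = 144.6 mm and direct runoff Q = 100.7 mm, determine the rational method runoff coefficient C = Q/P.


The runoff coefficient C = runoff depth / rainfall depth.
C = 100.7 / 144.6
  = 0.6964.

0.6964


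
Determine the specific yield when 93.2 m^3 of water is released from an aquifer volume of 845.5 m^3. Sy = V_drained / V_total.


Specific yield Sy = Volume drained / Total volume.
Sy = 93.2 / 845.5
   = 0.1102.

0.1102


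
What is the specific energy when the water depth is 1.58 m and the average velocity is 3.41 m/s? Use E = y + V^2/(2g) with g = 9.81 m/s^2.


Specific energy E = y + V^2/(2g).
Velocity head = V^2/(2g) = 3.41^2 / (2*9.81) = 11.6281 / 19.62 = 0.5927 m.
E = 1.58 + 0.5927 = 2.1727 m.

2.1727


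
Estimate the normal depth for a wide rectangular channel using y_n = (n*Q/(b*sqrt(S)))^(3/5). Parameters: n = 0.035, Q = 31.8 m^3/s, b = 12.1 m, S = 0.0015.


We use the wide-channel approximation y_n = (n*Q/(b*sqrt(S)))^(3/5).
sqrt(S) = sqrt(0.0015) = 0.03873.
Numerator: n*Q = 0.035 * 31.8 = 1.113.
Denominator: b*sqrt(S) = 12.1 * 0.03873 = 0.468633.
arg = 2.375.
y_n = 2.375^(3/5) = 1.6803 m.

1.6803


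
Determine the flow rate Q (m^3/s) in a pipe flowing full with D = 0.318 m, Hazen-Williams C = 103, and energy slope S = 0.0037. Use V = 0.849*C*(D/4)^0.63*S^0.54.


For a full circular pipe, R = D/4 = 0.318/4 = 0.0795 m.
V = 0.849 * 103 * 0.0795^0.63 * 0.0037^0.54
  = 0.849 * 103 * 0.202876 * 0.048622
  = 0.8626 m/s.
Pipe area A = pi*D^2/4 = pi*0.318^2/4 = 0.0794 m^2.
Q = A * V = 0.0794 * 0.8626 = 0.0685 m^3/s.

0.0685


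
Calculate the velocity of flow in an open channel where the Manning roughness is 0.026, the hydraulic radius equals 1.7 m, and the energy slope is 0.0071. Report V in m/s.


Manning's equation gives V = (1/n) * R^(2/3) * S^(1/2).
First, compute R^(2/3) = 1.7^(2/3) = 1.4244.
Next, S^(1/2) = 0.0071^(1/2) = 0.084261.
Then 1/n = 1/0.026 = 38.46.
V = 38.46 * 1.4244 * 0.084261 = 4.6162 m/s.

4.6162


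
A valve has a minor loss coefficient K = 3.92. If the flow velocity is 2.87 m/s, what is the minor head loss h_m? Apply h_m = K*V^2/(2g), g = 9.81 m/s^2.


Minor loss formula: h_m = K * V^2/(2g).
V^2 = 2.87^2 = 8.2369.
V^2/(2g) = 8.2369 / 19.62 = 0.4198 m.
h_m = 3.92 * 0.4198 = 1.6457 m.

1.6457


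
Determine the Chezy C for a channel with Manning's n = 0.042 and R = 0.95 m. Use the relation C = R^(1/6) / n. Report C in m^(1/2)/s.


The Chezy coefficient relates to Manning's n through C = R^(1/6) / n.
R^(1/6) = 0.95^(1/6) = 0.991488.
C = 0.991488 / 0.042 = 23.61 m^(1/2)/s.

23.61


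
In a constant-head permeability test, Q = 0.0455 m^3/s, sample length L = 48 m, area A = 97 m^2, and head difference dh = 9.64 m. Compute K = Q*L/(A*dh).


From K = Q*L / (A*dh):
Numerator: Q*L = 0.0455 * 48 = 2.184.
Denominator: A*dh = 97 * 9.64 = 935.08.
K = 2.184 / 935.08 = 0.002336 m/s.

0.002336


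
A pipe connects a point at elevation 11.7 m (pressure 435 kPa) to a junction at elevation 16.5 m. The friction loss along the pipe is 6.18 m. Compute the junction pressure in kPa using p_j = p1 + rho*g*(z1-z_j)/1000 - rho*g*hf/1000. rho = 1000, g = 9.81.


Junction pressure: p_j = p1 + rho*g*(z1 - z_j)/1000 - rho*g*hf/1000.
Elevation term = 1000*9.81*(11.7 - 16.5)/1000 = -47.088 kPa.
Friction term = 1000*9.81*6.18/1000 = 60.626 kPa.
p_j = 435 + -47.088 - 60.626 = 327.29 kPa.

327.29


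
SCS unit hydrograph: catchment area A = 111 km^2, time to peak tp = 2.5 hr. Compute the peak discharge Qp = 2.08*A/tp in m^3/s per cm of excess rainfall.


SCS formula: Qp = 2.08 * A / tp.
Qp = 2.08 * 111 / 2.5
   = 230.88 / 2.5
   = 92.35 m^3/s per cm.

92.35


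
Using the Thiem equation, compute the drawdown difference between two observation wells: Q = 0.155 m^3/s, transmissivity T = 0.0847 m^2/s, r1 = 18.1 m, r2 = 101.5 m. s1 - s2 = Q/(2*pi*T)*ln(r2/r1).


Thiem equation: s1 - s2 = Q/(2*pi*T) * ln(r2/r1).
ln(r2/r1) = ln(101.5/18.1) = 1.7241.
Q/(2*pi*T) = 0.155 / (2*pi*0.0847) = 0.155 / 0.5322 = 0.2913.
s1 - s2 = 0.2913 * 1.7241 = 0.5022 m.

0.5022


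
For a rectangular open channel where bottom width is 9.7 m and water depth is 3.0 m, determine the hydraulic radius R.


For a rectangular section:
Flow area A = b * y = 9.7 * 3.0 = 29.1 m^2.
Wetted perimeter P = b + 2y = 9.7 + 2*3.0 = 15.7 m.
Hydraulic radius R = A/P = 29.1 / 15.7 = 1.8535 m.

1.8535


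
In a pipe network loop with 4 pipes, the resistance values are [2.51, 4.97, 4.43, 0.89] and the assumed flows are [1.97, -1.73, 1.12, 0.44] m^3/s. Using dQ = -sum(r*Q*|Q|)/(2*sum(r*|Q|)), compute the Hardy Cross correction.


Numerator terms (r*Q*|Q|): 2.51*1.97*|1.97| = 9.7411; 4.97*-1.73*|-1.73| = -14.8747; 4.43*1.12*|1.12| = 5.557; 0.89*0.44*|0.44| = 0.1723.
Sum of numerator = 0.5956.
Denominator terms (r*|Q|): 2.51*|1.97| = 4.9447; 4.97*|-1.73| = 8.5981; 4.43*|1.12| = 4.9616; 0.89*|0.44| = 0.3916.
2 * sum of denominator = 2 * 18.896 = 37.792.
dQ = -0.5956 / 37.792 = -0.0158 m^3/s.

-0.0158


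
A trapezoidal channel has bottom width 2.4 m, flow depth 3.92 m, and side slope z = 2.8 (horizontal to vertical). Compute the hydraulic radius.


For a trapezoidal section with side slope z:
A = (b + z*y)*y = (2.4 + 2.8*3.92)*3.92 = 52.434 m^2.
P = b + 2*y*sqrt(1 + z^2) = 2.4 + 2*3.92*sqrt(1 + 2.8^2) = 25.71 m.
R = A/P = 52.434 / 25.71 = 2.0394 m.

2.0394


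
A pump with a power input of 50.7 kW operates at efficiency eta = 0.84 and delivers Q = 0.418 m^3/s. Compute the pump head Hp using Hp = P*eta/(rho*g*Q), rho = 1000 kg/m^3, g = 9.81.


Pump head formula: Hp = P * eta / (rho * g * Q).
Numerator: P * eta = 50.7 * 1000 * 0.84 = 42588.0 W.
Denominator: rho * g * Q = 1000 * 9.81 * 0.418 = 4100.58.
Hp = 42588.0 / 4100.58 = 10.39 m.

10.39


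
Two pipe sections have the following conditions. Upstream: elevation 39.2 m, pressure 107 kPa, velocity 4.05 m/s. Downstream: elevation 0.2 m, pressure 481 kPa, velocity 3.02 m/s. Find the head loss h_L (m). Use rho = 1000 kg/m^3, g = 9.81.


Total head at each section: H = z + p/(rho*g) + V^2/(2g).
H1 = 39.2 + 107*1000/(1000*9.81) + 4.05^2/(2*9.81)
   = 39.2 + 10.907 + 0.836
   = 50.943 m.
H2 = 0.2 + 481*1000/(1000*9.81) + 3.02^2/(2*9.81)
   = 0.2 + 49.032 + 0.4649
   = 49.696 m.
h_L = H1 - H2 = 50.943 - 49.696 = 1.247 m.

1.247


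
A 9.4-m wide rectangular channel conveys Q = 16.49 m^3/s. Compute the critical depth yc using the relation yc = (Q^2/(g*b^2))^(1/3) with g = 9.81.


Using yc = (Q^2 / (g * b^2))^(1/3):
Q^2 = 16.49^2 = 271.92.
g * b^2 = 9.81 * 9.4^2 = 9.81 * 88.36 = 866.81.
Q^2 / (g*b^2) = 271.92 / 866.81 = 0.3137.
yc = 0.3137^(1/3) = 0.6795 m.

0.6795


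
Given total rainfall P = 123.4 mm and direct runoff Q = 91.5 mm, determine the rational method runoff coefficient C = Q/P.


The runoff coefficient C = runoff depth / rainfall depth.
C = 91.5 / 123.4
  = 0.7415.

0.7415


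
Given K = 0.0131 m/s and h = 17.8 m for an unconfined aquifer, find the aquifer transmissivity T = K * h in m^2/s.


Transmissivity is defined as T = K * h.
T = 0.0131 * 17.8
  = 0.2332 m^2/s.

0.2332


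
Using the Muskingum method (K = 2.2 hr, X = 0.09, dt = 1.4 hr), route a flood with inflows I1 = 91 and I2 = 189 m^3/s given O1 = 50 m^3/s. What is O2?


Muskingum coefficients:
denom = 2*K*(1-X) + dt = 2*2.2*(1-0.09) + 1.4 = 5.404.
C0 = (dt - 2*K*X)/denom = (1.4 - 2*2.2*0.09)/5.404 = 0.1858.
C1 = (dt + 2*K*X)/denom = (1.4 + 2*2.2*0.09)/5.404 = 0.3323.
C2 = (2*K*(1-X) - dt)/denom = 0.4819.
O2 = C0*I2 + C1*I1 + C2*O1
   = 0.1858*189 + 0.3323*91 + 0.4819*50
   = 89.45 m^3/s.

89.45


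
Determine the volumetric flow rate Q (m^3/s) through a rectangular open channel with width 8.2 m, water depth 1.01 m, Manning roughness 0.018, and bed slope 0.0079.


For a rectangular channel, the cross-sectional area A = b * y = 8.2 * 1.01 = 8.28 m^2.
The wetted perimeter P = b + 2y = 8.2 + 2*1.01 = 10.22 m.
Hydraulic radius R = A/P = 8.28/10.22 = 0.8104 m.
Velocity V = (1/n)*R^(2/3)*S^(1/2) = (1/0.018)*0.8104^(2/3)*0.0079^(1/2) = 4.292 m/s.
Discharge Q = A * V = 8.28 * 4.292 = 35.547 m^3/s.

35.547


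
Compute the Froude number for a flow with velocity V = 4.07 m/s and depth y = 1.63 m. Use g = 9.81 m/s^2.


The Froude number is defined as Fr = V / sqrt(g*y).
g*y = 9.81 * 1.63 = 15.9903.
sqrt(g*y) = sqrt(15.9903) = 3.9988.
Fr = 4.07 / 3.9988 = 1.0178.

1.0178


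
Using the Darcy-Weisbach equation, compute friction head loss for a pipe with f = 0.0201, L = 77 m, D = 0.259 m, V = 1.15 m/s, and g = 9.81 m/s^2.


Darcy-Weisbach equation: h_f = f * (L/D) * V^2/(2g).
f * L/D = 0.0201 * 77/0.259 = 5.9757.
V^2/(2g) = 1.15^2 / (2*9.81) = 1.3225 / 19.62 = 0.0674 m.
h_f = 5.9757 * 0.0674 = 0.403 m.

0.403


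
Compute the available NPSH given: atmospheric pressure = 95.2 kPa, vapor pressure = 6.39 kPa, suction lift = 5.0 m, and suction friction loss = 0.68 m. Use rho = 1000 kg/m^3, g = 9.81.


NPSHa = p_atm/(rho*g) - z_s - hf_s - p_vap/(rho*g).
p_atm/(rho*g) = 95.2*1000 / (1000*9.81) = 9.704 m.
p_vap/(rho*g) = 6.39*1000 / (1000*9.81) = 0.651 m.
NPSHa = 9.704 - 5.0 - 0.68 - 0.651
      = 3.37 m.

3.37


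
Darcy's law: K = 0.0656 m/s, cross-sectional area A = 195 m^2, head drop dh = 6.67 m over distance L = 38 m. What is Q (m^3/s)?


Darcy's law: Q = K * A * i, where i = dh/L.
Hydraulic gradient i = 6.67 / 38 = 0.175526.
Q = 0.0656 * 195 * 0.175526
  = 2.2453 m^3/s.

2.2453


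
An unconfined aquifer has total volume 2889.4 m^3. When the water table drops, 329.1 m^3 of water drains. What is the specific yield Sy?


Specific yield Sy = Volume drained / Total volume.
Sy = 329.1 / 2889.4
   = 0.1139.

0.1139


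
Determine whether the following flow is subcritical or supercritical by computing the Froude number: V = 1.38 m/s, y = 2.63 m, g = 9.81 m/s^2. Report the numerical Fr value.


The Froude number is defined as Fr = V / sqrt(g*y).
g*y = 9.81 * 2.63 = 25.8003.
sqrt(g*y) = sqrt(25.8003) = 5.0794.
Fr = 1.38 / 5.0794 = 0.2717.
Since Fr < 1, the flow is subcritical.

0.2717


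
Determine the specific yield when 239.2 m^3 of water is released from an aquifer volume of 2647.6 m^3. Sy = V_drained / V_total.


Specific yield Sy = Volume drained / Total volume.
Sy = 239.2 / 2647.6
   = 0.0903.

0.0903


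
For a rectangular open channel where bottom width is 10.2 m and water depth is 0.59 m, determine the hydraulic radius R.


For a rectangular section:
Flow area A = b * y = 10.2 * 0.59 = 6.02 m^2.
Wetted perimeter P = b + 2y = 10.2 + 2*0.59 = 11.38 m.
Hydraulic radius R = A/P = 6.02 / 11.38 = 0.5288 m.

0.5288


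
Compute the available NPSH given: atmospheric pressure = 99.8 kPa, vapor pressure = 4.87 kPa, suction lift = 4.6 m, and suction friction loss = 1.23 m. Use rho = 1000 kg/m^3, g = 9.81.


NPSHa = p_atm/(rho*g) - z_s - hf_s - p_vap/(rho*g).
p_atm/(rho*g) = 99.8*1000 / (1000*9.81) = 10.173 m.
p_vap/(rho*g) = 4.87*1000 / (1000*9.81) = 0.496 m.
NPSHa = 10.173 - 4.6 - 1.23 - 0.496
      = 3.85 m.

3.85


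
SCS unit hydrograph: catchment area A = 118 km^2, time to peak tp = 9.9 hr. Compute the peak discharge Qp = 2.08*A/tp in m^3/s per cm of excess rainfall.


SCS formula: Qp = 2.08 * A / tp.
Qp = 2.08 * 118 / 9.9
   = 245.44 / 9.9
   = 24.79 m^3/s per cm.

24.79


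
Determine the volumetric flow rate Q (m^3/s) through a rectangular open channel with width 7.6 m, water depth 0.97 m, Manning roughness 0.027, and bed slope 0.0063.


For a rectangular channel, the cross-sectional area A = b * y = 7.6 * 0.97 = 7.37 m^2.
The wetted perimeter P = b + 2y = 7.6 + 2*0.97 = 9.54 m.
Hydraulic radius R = A/P = 7.37/9.54 = 0.7727 m.
Velocity V = (1/n)*R^(2/3)*S^(1/2) = (1/0.027)*0.7727^(2/3)*0.0063^(1/2) = 2.4755 m/s.
Discharge Q = A * V = 7.37 * 2.4755 = 18.249 m^3/s.

18.249


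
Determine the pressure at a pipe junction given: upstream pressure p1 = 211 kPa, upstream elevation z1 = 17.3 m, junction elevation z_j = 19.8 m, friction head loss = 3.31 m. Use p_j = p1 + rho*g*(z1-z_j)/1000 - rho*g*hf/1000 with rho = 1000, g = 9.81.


Junction pressure: p_j = p1 + rho*g*(z1 - z_j)/1000 - rho*g*hf/1000.
Elevation term = 1000*9.81*(17.3 - 19.8)/1000 = -24.525 kPa.
Friction term = 1000*9.81*3.31/1000 = 32.471 kPa.
p_j = 211 + -24.525 - 32.471 = 154.0 kPa.

154.0


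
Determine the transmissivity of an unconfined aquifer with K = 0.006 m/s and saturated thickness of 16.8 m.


Transmissivity is defined as T = K * h.
T = 0.006 * 16.8
  = 0.1008 m^2/s.

0.1008


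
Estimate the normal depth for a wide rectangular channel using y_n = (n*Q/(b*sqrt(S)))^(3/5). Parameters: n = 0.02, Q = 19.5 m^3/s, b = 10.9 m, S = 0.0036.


We use the wide-channel approximation y_n = (n*Q/(b*sqrt(S)))^(3/5).
sqrt(S) = sqrt(0.0036) = 0.06.
Numerator: n*Q = 0.02 * 19.5 = 0.39.
Denominator: b*sqrt(S) = 10.9 * 0.06 = 0.654.
arg = 0.5963.
y_n = 0.5963^(3/5) = 0.7333 m.

0.7333


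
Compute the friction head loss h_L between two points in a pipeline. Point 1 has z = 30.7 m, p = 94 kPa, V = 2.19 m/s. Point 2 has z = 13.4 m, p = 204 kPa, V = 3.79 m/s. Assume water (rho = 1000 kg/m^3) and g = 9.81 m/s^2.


Total head at each section: H = z + p/(rho*g) + V^2/(2g).
H1 = 30.7 + 94*1000/(1000*9.81) + 2.19^2/(2*9.81)
   = 30.7 + 9.582 + 0.2444
   = 40.527 m.
H2 = 13.4 + 204*1000/(1000*9.81) + 3.79^2/(2*9.81)
   = 13.4 + 20.795 + 0.7321
   = 34.927 m.
h_L = H1 - H2 = 40.527 - 34.927 = 5.599 m.

5.599


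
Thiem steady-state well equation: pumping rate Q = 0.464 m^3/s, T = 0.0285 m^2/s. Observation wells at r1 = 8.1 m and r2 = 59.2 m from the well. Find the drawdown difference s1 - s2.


Thiem equation: s1 - s2 = Q/(2*pi*T) * ln(r2/r1).
ln(r2/r1) = ln(59.2/8.1) = 1.9891.
Q/(2*pi*T) = 0.464 / (2*pi*0.0285) = 0.464 / 0.1791 = 2.5912.
s1 - s2 = 2.5912 * 1.9891 = 5.154 m.

5.154


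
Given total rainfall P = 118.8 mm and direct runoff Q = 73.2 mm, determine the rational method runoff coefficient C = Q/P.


The runoff coefficient C = runoff depth / rainfall depth.
C = 73.2 / 118.8
  = 0.6162.

0.6162


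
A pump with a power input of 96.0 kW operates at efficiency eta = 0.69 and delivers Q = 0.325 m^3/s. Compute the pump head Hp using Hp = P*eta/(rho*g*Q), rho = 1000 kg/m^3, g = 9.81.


Pump head formula: Hp = P * eta / (rho * g * Q).
Numerator: P * eta = 96.0 * 1000 * 0.69 = 66240.0 W.
Denominator: rho * g * Q = 1000 * 9.81 * 0.325 = 3188.25.
Hp = 66240.0 / 3188.25 = 20.78 m.

20.78


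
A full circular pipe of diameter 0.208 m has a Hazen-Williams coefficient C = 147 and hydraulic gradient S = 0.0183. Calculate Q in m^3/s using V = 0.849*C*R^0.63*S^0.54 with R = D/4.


For a full circular pipe, R = D/4 = 0.208/4 = 0.052 m.
V = 0.849 * 147 * 0.052^0.63 * 0.0183^0.54
  = 0.849 * 147 * 0.155268 * 0.115272
  = 2.2337 m/s.
Pipe area A = pi*D^2/4 = pi*0.208^2/4 = 0.034 m^2.
Q = A * V = 0.034 * 2.2337 = 0.0759 m^3/s.

0.0759


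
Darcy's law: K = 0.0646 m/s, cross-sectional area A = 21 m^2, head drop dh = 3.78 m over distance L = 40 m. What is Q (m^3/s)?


Darcy's law: Q = K * A * i, where i = dh/L.
Hydraulic gradient i = 3.78 / 40 = 0.0945.
Q = 0.0646 * 21 * 0.0945
  = 0.1282 m^3/s.

0.1282


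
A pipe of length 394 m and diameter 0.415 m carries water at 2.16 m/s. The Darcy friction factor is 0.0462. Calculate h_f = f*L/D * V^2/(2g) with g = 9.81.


Darcy-Weisbach equation: h_f = f * (L/D) * V^2/(2g).
f * L/D = 0.0462 * 394/0.415 = 43.8622.
V^2/(2g) = 2.16^2 / (2*9.81) = 4.6656 / 19.62 = 0.2378 m.
h_f = 43.8622 * 0.2378 = 10.43 m.

10.43


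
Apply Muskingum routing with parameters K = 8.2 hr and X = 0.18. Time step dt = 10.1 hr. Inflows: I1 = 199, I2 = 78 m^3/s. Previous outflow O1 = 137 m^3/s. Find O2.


Muskingum coefficients:
denom = 2*K*(1-X) + dt = 2*8.2*(1-0.18) + 10.1 = 23.548.
C0 = (dt - 2*K*X)/denom = (10.1 - 2*8.2*0.18)/23.548 = 0.3036.
C1 = (dt + 2*K*X)/denom = (10.1 + 2*8.2*0.18)/23.548 = 0.5543.
C2 = (2*K*(1-X) - dt)/denom = 0.1422.
O2 = C0*I2 + C1*I1 + C2*O1
   = 0.3036*78 + 0.5543*199 + 0.1422*137
   = 153.46 m^3/s.

153.46


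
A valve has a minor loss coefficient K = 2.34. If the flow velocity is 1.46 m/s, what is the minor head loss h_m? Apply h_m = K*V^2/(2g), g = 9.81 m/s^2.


Minor loss formula: h_m = K * V^2/(2g).
V^2 = 1.46^2 = 2.1316.
V^2/(2g) = 2.1316 / 19.62 = 0.1086 m.
h_m = 2.34 * 0.1086 = 0.2542 m.

0.2542


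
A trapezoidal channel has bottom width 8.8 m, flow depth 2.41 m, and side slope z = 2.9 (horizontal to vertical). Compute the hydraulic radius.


For a trapezoidal section with side slope z:
A = (b + z*y)*y = (8.8 + 2.9*2.41)*2.41 = 38.051 m^2.
P = b + 2*y*sqrt(1 + z^2) = 8.8 + 2*2.41*sqrt(1 + 2.9^2) = 23.586 m.
R = A/P = 38.051 / 23.586 = 1.6133 m.

1.6133


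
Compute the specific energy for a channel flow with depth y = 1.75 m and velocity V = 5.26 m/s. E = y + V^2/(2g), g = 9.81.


Specific energy E = y + V^2/(2g).
Velocity head = V^2/(2g) = 5.26^2 / (2*9.81) = 27.6676 / 19.62 = 1.4102 m.
E = 1.75 + 1.4102 = 3.1602 m.

3.1602


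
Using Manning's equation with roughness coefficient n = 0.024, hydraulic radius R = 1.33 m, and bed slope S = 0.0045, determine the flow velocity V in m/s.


Manning's equation gives V = (1/n) * R^(2/3) * S^(1/2).
First, compute R^(2/3) = 1.33^(2/3) = 1.2094.
Next, S^(1/2) = 0.0045^(1/2) = 0.067082.
Then 1/n = 1/0.024 = 41.67.
V = 41.67 * 1.2094 * 0.067082 = 3.3804 m/s.

3.3804


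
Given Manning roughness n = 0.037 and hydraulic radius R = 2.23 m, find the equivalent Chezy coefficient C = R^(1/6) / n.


The Chezy coefficient relates to Manning's n through C = R^(1/6) / n.
R^(1/6) = 2.23^(1/6) = 1.143012.
C = 1.143012 / 0.037 = 30.89 m^(1/2)/s.

30.89


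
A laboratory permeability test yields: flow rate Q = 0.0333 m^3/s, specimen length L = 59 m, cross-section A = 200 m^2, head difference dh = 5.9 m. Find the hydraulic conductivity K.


From K = Q*L / (A*dh):
Numerator: Q*L = 0.0333 * 59 = 1.9647.
Denominator: A*dh = 200 * 5.9 = 1180.0.
K = 1.9647 / 1180.0 = 0.001665 m/s.

0.001665


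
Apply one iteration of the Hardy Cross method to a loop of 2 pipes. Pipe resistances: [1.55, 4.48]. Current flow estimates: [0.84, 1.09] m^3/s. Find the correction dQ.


Numerator terms (r*Q*|Q|): 1.55*0.84*|0.84| = 1.0937; 4.48*1.09*|1.09| = 5.3227.
Sum of numerator = 6.4164.
Denominator terms (r*|Q|): 1.55*|0.84| = 1.302; 4.48*|1.09| = 4.8832.
2 * sum of denominator = 2 * 6.1852 = 12.3704.
dQ = -6.4164 / 12.3704 = -0.5187 m^3/s.

-0.5187


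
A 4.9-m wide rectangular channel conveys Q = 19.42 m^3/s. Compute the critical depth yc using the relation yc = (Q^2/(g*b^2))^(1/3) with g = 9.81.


Using yc = (Q^2 / (g * b^2))^(1/3):
Q^2 = 19.42^2 = 377.14.
g * b^2 = 9.81 * 4.9^2 = 9.81 * 24.01 = 235.54.
Q^2 / (g*b^2) = 377.14 / 235.54 = 1.6012.
yc = 1.6012^(1/3) = 1.1699 m.

1.1699


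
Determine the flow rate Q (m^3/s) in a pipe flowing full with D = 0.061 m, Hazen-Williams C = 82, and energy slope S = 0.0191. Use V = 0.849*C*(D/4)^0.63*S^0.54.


For a full circular pipe, R = D/4 = 0.061/4 = 0.0152 m.
V = 0.849 * 82 * 0.0152^0.63 * 0.0191^0.54
  = 0.849 * 82 * 0.07169 * 0.117966
  = 0.5888 m/s.
Pipe area A = pi*D^2/4 = pi*0.061^2/4 = 0.0029 m^2.
Q = A * V = 0.0029 * 0.5888 = 0.0017 m^3/s.

0.0017


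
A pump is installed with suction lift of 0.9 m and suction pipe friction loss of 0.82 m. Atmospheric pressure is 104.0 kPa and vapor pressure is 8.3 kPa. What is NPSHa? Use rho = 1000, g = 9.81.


NPSHa = p_atm/(rho*g) - z_s - hf_s - p_vap/(rho*g).
p_atm/(rho*g) = 104.0*1000 / (1000*9.81) = 10.601 m.
p_vap/(rho*g) = 8.3*1000 / (1000*9.81) = 0.846 m.
NPSHa = 10.601 - 0.9 - 0.82 - 0.846
      = 8.04 m.

8.04


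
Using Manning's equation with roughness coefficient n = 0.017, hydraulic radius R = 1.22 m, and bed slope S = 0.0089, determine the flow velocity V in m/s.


Manning's equation gives V = (1/n) * R^(2/3) * S^(1/2).
First, compute R^(2/3) = 1.22^(2/3) = 1.1418.
Next, S^(1/2) = 0.0089^(1/2) = 0.09434.
Then 1/n = 1/0.017 = 58.82.
V = 58.82 * 1.1418 * 0.09434 = 6.3361 m/s.

6.3361


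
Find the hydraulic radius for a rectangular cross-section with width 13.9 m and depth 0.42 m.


For a rectangular section:
Flow area A = b * y = 13.9 * 0.42 = 5.84 m^2.
Wetted perimeter P = b + 2y = 13.9 + 2*0.42 = 14.74 m.
Hydraulic radius R = A/P = 5.84 / 14.74 = 0.3961 m.

0.3961


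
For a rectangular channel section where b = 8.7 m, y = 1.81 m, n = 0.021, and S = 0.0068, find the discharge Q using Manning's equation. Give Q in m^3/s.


For a rectangular channel, the cross-sectional area A = b * y = 8.7 * 1.81 = 15.75 m^2.
The wetted perimeter P = b + 2y = 8.7 + 2*1.81 = 12.32 m.
Hydraulic radius R = A/P = 15.75/12.32 = 1.2782 m.
Velocity V = (1/n)*R^(2/3)*S^(1/2) = (1/0.021)*1.2782^(2/3)*0.0068^(1/2) = 4.6248 m/s.
Discharge Q = A * V = 15.75 * 4.6248 = 72.827 m^3/s.

72.827


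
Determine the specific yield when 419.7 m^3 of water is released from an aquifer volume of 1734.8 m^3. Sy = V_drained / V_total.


Specific yield Sy = Volume drained / Total volume.
Sy = 419.7 / 1734.8
   = 0.2419.

0.2419


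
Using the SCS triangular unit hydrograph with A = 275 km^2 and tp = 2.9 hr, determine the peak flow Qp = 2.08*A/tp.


SCS formula: Qp = 2.08 * A / tp.
Qp = 2.08 * 275 / 2.9
   = 572.0 / 2.9
   = 197.24 m^3/s per cm.

197.24


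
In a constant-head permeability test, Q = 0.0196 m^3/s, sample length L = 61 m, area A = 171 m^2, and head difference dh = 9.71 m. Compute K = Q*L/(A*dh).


From K = Q*L / (A*dh):
Numerator: Q*L = 0.0196 * 61 = 1.1956.
Denominator: A*dh = 171 * 9.71 = 1660.41.
K = 1.1956 / 1660.41 = 0.00072 m/s.

0.00072


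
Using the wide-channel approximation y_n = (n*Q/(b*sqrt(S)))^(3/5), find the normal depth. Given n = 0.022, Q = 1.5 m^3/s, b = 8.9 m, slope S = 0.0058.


We use the wide-channel approximation y_n = (n*Q/(b*sqrt(S)))^(3/5).
sqrt(S) = sqrt(0.0058) = 0.076158.
Numerator: n*Q = 0.022 * 1.5 = 0.033.
Denominator: b*sqrt(S) = 8.9 * 0.076158 = 0.677806.
arg = 0.0487.
y_n = 0.0487^(3/5) = 0.1631 m.

0.1631


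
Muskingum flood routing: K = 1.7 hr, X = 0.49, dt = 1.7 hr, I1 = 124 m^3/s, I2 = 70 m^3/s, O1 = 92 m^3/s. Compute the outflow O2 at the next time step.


Muskingum coefficients:
denom = 2*K*(1-X) + dt = 2*1.7*(1-0.49) + 1.7 = 3.434.
C0 = (dt - 2*K*X)/denom = (1.7 - 2*1.7*0.49)/3.434 = 0.0099.
C1 = (dt + 2*K*X)/denom = (1.7 + 2*1.7*0.49)/3.434 = 0.9802.
C2 = (2*K*(1-X) - dt)/denom = 0.0099.
O2 = C0*I2 + C1*I1 + C2*O1
   = 0.0099*70 + 0.9802*124 + 0.0099*92
   = 123.15 m^3/s.

123.15


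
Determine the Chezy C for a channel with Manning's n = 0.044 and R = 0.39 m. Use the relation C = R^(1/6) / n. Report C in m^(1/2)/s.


The Chezy coefficient relates to Manning's n through C = R^(1/6) / n.
R^(1/6) = 0.39^(1/6) = 0.85476.
C = 0.85476 / 0.044 = 19.43 m^(1/2)/s.

19.43


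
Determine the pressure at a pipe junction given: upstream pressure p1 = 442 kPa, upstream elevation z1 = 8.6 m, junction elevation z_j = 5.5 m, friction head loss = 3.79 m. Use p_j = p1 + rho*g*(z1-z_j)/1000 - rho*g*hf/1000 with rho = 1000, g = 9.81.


Junction pressure: p_j = p1 + rho*g*(z1 - z_j)/1000 - rho*g*hf/1000.
Elevation term = 1000*9.81*(8.6 - 5.5)/1000 = 30.411 kPa.
Friction term = 1000*9.81*3.79/1000 = 37.18 kPa.
p_j = 442 + 30.411 - 37.18 = 435.23 kPa.

435.23


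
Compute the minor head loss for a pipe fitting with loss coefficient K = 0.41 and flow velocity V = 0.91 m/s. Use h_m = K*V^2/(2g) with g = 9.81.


Minor loss formula: h_m = K * V^2/(2g).
V^2 = 0.91^2 = 0.8281.
V^2/(2g) = 0.8281 / 19.62 = 0.0422 m.
h_m = 0.41 * 0.0422 = 0.0173 m.

0.0173


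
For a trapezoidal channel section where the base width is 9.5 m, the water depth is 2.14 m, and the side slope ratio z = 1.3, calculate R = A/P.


For a trapezoidal section with side slope z:
A = (b + z*y)*y = (9.5 + 1.3*2.14)*2.14 = 26.283 m^2.
P = b + 2*y*sqrt(1 + z^2) = 9.5 + 2*2.14*sqrt(1 + 1.3^2) = 16.52 m.
R = A/P = 26.283 / 16.52 = 1.591 m.

1.591


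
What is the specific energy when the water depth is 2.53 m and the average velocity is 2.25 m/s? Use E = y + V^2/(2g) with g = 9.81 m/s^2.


Specific energy E = y + V^2/(2g).
Velocity head = V^2/(2g) = 2.25^2 / (2*9.81) = 5.0625 / 19.62 = 0.258 m.
E = 2.53 + 0.258 = 2.788 m.

2.788


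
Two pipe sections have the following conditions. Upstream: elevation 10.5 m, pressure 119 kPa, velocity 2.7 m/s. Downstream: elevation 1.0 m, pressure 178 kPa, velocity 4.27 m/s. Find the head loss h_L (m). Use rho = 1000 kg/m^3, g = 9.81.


Total head at each section: H = z + p/(rho*g) + V^2/(2g).
H1 = 10.5 + 119*1000/(1000*9.81) + 2.7^2/(2*9.81)
   = 10.5 + 12.13 + 0.3716
   = 23.002 m.
H2 = 1.0 + 178*1000/(1000*9.81) + 4.27^2/(2*9.81)
   = 1.0 + 18.145 + 0.9293
   = 20.074 m.
h_L = H1 - H2 = 23.002 - 20.074 = 2.928 m.

2.928


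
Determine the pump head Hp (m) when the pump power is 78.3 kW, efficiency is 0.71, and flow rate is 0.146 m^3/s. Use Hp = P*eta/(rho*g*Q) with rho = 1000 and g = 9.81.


Pump head formula: Hp = P * eta / (rho * g * Q).
Numerator: P * eta = 78.3 * 1000 * 0.71 = 55593.0 W.
Denominator: rho * g * Q = 1000 * 9.81 * 0.146 = 1432.26.
Hp = 55593.0 / 1432.26 = 38.81 m.

38.81


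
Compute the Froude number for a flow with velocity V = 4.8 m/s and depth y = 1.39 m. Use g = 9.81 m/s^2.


The Froude number is defined as Fr = V / sqrt(g*y).
g*y = 9.81 * 1.39 = 13.6359.
sqrt(g*y) = sqrt(13.6359) = 3.6927.
Fr = 4.8 / 3.6927 = 1.2999.

1.2999


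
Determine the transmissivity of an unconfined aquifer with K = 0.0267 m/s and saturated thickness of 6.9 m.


Transmissivity is defined as T = K * h.
T = 0.0267 * 6.9
  = 0.1842 m^2/s.

0.1842


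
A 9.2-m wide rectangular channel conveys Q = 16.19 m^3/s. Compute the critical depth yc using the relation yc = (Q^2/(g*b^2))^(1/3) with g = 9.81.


Using yc = (Q^2 / (g * b^2))^(1/3):
Q^2 = 16.19^2 = 262.12.
g * b^2 = 9.81 * 9.2^2 = 9.81 * 84.64 = 830.32.
Q^2 / (g*b^2) = 262.12 / 830.32 = 0.3157.
yc = 0.3157^(1/3) = 0.6809 m.

0.6809


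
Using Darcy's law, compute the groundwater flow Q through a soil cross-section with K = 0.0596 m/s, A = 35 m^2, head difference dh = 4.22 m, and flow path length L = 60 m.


Darcy's law: Q = K * A * i, where i = dh/L.
Hydraulic gradient i = 4.22 / 60 = 0.070333.
Q = 0.0596 * 35 * 0.070333
  = 0.1467 m^3/s.

0.1467


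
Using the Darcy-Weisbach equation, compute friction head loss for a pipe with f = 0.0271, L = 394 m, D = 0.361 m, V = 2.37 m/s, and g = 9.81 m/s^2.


Darcy-Weisbach equation: h_f = f * (L/D) * V^2/(2g).
f * L/D = 0.0271 * 394/0.361 = 29.5773.
V^2/(2g) = 2.37^2 / (2*9.81) = 5.6169 / 19.62 = 0.2863 m.
h_f = 29.5773 * 0.2863 = 8.468 m.

8.468


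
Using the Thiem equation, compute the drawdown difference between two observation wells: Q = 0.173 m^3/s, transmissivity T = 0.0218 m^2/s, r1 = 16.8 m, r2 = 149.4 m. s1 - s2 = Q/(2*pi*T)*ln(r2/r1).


Thiem equation: s1 - s2 = Q/(2*pi*T) * ln(r2/r1).
ln(r2/r1) = ln(149.4/16.8) = 2.1852.
Q/(2*pi*T) = 0.173 / (2*pi*0.0218) = 0.173 / 0.137 = 1.263.
s1 - s2 = 1.263 * 2.1852 = 2.76 m.

2.76


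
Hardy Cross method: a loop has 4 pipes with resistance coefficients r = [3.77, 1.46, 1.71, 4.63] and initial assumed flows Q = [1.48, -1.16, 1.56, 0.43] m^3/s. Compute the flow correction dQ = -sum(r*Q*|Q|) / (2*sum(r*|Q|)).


Numerator terms (r*Q*|Q|): 3.77*1.48*|1.48| = 8.2578; 1.46*-1.16*|-1.16| = -1.9646; 1.71*1.56*|1.56| = 4.1615; 4.63*0.43*|0.43| = 0.8561.
Sum of numerator = 11.3108.
Denominator terms (r*|Q|): 3.77*|1.48| = 5.5796; 1.46*|-1.16| = 1.6936; 1.71*|1.56| = 2.6676; 4.63*|0.43| = 1.9909.
2 * sum of denominator = 2 * 11.9317 = 23.8634.
dQ = -11.3108 / 23.8634 = -0.474 m^3/s.

-0.474


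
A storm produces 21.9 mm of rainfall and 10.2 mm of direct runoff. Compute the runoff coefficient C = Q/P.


The runoff coefficient C = runoff depth / rainfall depth.
C = 10.2 / 21.9
  = 0.4658.

0.4658


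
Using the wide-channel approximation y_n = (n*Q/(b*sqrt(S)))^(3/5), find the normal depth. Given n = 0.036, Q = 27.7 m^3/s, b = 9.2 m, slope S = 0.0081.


We use the wide-channel approximation y_n = (n*Q/(b*sqrt(S)))^(3/5).
sqrt(S) = sqrt(0.0081) = 0.09.
Numerator: n*Q = 0.036 * 27.7 = 0.9972.
Denominator: b*sqrt(S) = 9.2 * 0.09 = 0.828.
arg = 1.2043.
y_n = 1.2043^(3/5) = 1.118 m.

1.118


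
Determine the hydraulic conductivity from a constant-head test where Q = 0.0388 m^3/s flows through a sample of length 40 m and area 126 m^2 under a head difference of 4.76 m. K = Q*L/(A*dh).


From K = Q*L / (A*dh):
Numerator: Q*L = 0.0388 * 40 = 1.552.
Denominator: A*dh = 126 * 4.76 = 599.76.
K = 1.552 / 599.76 = 0.002588 m/s.

0.002588
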